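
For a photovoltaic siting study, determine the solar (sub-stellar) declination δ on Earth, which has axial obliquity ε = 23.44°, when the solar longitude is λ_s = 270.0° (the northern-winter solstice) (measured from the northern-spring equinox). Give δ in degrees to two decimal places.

δ = -23.44°

sin δ = sin ε · sin λ_s = sin 23.44° × sin 270.0° = -0.397789.
δ = arcsin(-0.397789) = -23.44°.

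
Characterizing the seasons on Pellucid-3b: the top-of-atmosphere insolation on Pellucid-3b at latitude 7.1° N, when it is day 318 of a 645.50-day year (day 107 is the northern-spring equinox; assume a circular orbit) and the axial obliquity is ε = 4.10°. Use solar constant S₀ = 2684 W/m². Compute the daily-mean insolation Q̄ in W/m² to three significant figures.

Q̄ ≈ 857 W/m²

Solar longitude: λ_s = 360° × (318 − 107)/645.50 = 117.676°.
sin δ = sin 4.10° × sin 117.676° = 0.06332, so δ = +3.630°.
cos H₀ = −tan(+7.1°) tan(+3.630°) = -0.0079, H₀ = 1.5787 rad.
Bracket: H₀ sin φ sin δ + cos φ cos δ sin H₀ = 1.5787×0.12360×0.06332 + 0.99233×0.99799×0.99997 = 0.012355 + 0.990306 = 1.002661.
Q̄ = (S₀/π) × [bracket] = (2684/π) × 1.002661 = 856.6 W/m².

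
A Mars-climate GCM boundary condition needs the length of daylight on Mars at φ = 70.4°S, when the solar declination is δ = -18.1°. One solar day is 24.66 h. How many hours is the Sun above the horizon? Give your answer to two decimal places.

21.46 h

cos H₀ = −tan φ · tan δ = −tan(-70.4°) × tan(-18.100°) = -0.9179, so H₀ = 2.7336 rad = 156.62°.
Daylight = 2H₀/(2π) × 24.66 h = (2.7336/π) × 24.66 = 21.46 h.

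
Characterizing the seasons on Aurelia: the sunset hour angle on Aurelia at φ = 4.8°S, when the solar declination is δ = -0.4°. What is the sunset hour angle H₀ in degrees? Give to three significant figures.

cos H₀ = −tan φ · tan δ = −tan(-4.8°) × tan(-0.400°) = -0.0006, so H₀ = 1.5714 rad = 90.03°.

H₀ = 90.0°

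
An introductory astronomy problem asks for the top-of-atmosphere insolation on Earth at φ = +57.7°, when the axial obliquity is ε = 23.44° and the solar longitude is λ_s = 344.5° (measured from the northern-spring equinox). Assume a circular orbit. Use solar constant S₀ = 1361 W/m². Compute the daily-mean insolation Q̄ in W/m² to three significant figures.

Solar declination: sin δ = sin ε · sin λ_s = sin 23.44° × sin 344.5° = -0.10630, so δ = -6.102°.
cos H₀ = −tan(+57.7°) tan(-6.102°) = 0.1691, H₀ = 1.4009 rad.
Bracket: H₀ sin φ sin δ + cos φ cos δ sin H₀ = 1.4009×0.84526×-0.10630 + 0.53435×0.99433×0.98560 = -0.125872 + 0.523669 = 0.397797.
Q̄ = (S₀/π) × [bracket] = (1361/π) × 0.397797 = 172.3 W/m².

Q̄ ≈ 172 W/m²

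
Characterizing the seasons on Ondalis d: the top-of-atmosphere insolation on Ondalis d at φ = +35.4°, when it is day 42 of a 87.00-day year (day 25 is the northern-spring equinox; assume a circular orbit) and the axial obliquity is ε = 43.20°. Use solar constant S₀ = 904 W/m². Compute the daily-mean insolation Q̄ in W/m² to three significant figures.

Q̄ ≈ 381 W/m²

Solar longitude: λ_s = 360° × (42 − 25)/87.00 = 70.345°.
sin δ = sin 43.20° × sin 70.345° = 0.64466, so δ = +40.140°.
cos H₀ = −tan(+35.4°) tan(+40.140°) = -0.5993, H₀ = 2.2134 rad.
Bracket: H₀ sin φ sin δ + cos φ cos δ sin H₀ = 2.2134×0.57928×0.64466 + 0.81513×0.76447×0.80053 = 0.826569 + 0.498844 = 1.325413.
Q̄ = (S₀/π) × [bracket] = (904/π) × 1.325413 = 381.4 W/m².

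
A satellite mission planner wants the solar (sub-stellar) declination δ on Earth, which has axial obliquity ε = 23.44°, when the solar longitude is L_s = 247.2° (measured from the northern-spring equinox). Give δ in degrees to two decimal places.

δ = -21.51°

sin δ = sin ε · sin L_s = sin 23.44° × sin 247.2° = -0.366707.
δ = arcsin(-0.366707) = -21.51°.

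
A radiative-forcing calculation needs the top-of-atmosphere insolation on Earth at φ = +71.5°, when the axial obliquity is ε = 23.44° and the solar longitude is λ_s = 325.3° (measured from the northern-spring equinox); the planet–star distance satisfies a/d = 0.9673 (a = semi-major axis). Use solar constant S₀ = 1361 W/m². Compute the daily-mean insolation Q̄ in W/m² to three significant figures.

Solar declination: sin δ = sin ε · sin λ_s = sin 23.44° × sin 325.3° = -0.22645, so δ = -13.088°.
cos H₀ = −tan(+71.5°) tan(-13.088°) = 0.6948, H₀ = 0.8026 rad.
Bracket: H₀ sin φ sin δ + cos φ cos δ sin H₀ = 0.8026×0.94832×-0.22645 + 0.31730×0.97402×0.71916 = -0.172356 + 0.222261 = 0.049905.
Inverse-square distance factor (a/d)² = 0.9673² = 0.935669.
Q̄ = (S₀/π) × 0.935669 × [bracket] = (1361/π) × 0.935669 × 0.049905 = 20.23 W/m².

Q̄ ≈ 20.2 W/m²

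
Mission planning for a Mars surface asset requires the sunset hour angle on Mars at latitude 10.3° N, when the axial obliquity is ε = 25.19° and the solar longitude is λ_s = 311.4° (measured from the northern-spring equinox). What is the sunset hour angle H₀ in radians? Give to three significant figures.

Solar declination: sin δ = sin ε · sin λ_s = sin 25.19° × sin 311.4° = -0.31926, so δ = -18.618°.
cos H₀ = −tan φ · tan δ = −tan(+10.3°) × tan(-18.618°) = 0.0612, so H₀ = 1.5095 rad = 86.49°.

H₀ = 1.51 rad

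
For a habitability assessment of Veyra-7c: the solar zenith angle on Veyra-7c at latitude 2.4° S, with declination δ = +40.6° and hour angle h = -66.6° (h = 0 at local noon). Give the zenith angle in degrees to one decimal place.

cos θ_z = sin φ sin δ + cos φ cos δ cos h = -0.027252 + 0.301278 = 0.274026.
θ_z = arccos(0.274026) = 74.1°.

θ_z = 74.1°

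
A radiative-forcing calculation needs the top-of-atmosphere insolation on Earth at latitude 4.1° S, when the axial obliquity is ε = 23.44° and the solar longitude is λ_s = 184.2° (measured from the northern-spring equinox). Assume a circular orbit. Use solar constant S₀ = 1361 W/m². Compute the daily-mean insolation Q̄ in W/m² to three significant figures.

Q̄ ≈ 433 W/m²

Solar declination: sin δ = sin ε · sin λ_s = sin 23.44° × sin 184.2° = -0.02913, so δ = -1.669°.
cos H₀ = −tan(-4.1°) tan(-1.669°) = -0.0021, H₀ = 1.5729 rad.
Bracket: H₀ sin φ sin δ + cos φ cos δ sin H₀ = 1.5729×-0.07150×-0.02913 + 0.99744×0.99958×1.00000 = 0.003276 + 0.997021 = 1.000297.
Q̄ = (S₀/π) × [bracket] = (1361/π) × 1.000297 = 433.3 W/m².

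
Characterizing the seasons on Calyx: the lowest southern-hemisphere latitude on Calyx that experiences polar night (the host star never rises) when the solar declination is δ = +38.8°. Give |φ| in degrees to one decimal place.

|φ| = 51.2°

Polar night requires cos H₀ = −tan φ tan δ ≥ 1, i.e. tan φ tan δ ≤ −1.
The boundary is |tan φ| · |tan δ| = 1, so |φ| = 90° − |δ| = 90° − 38.8° = 51.2° in the southern hemisphere.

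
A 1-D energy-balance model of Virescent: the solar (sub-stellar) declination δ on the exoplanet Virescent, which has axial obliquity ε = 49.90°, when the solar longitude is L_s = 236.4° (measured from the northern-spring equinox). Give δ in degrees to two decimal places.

δ = -39.58°

sin δ = sin ε · sin L_s = sin 49.90° × sin 236.4° = -0.637119.
δ = arcsin(-0.637119) = -39.58°.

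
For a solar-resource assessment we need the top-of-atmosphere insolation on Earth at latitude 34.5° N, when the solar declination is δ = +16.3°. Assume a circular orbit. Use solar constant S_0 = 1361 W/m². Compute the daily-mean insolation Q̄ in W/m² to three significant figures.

Q̄ ≈ 458 W/m²

cos h₀ = −tan(+34.5°) tan(+16.300°) = -0.2010, h₀ = 1.7731 rad.
Bracket: h₀ sin ϕ sin δ + cos ϕ cos δ sin h₀ = 1.7731×0.56641×0.28067 + 0.82413×0.95981×0.97960 = 0.281877 + 0.774872 = 1.056749.
Q̄ = (S_0/π) × [bracket] = (1361/π) × 1.056749 = 457.8 W/m².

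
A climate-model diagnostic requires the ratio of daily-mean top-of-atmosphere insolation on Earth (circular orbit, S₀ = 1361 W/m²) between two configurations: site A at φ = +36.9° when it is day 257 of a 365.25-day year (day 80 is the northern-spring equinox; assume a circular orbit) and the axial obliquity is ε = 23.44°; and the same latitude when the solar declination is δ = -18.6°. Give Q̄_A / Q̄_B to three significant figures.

Q̄_A / Q̄_B ≈ 1.74

— Configuration A (φ=+36.9°):
Solar longitude: λ_s = 360° × (257 − 80)/365.25 = 174.456°.
sin δ = sin 23.44° × sin 174.456° = 0.03843, so δ = +2.203°.
cos H₀ = −tan(+36.9°) tan(+2.203°) = -0.0289, H₀ = 1.5997 rad.
Bracket: H₀ sin φ sin δ + cos φ cos δ sin H₀ = 1.5997×0.60042×0.03843 + 0.79968×0.99926×0.99958 = 0.036912 + 0.798753 = 0.835665.
Q̄ = (S₀/π) × [bracket] = (1361/π) × 0.835665 = 362.03 W/m².
— Configuration B (φ=+36.9°):
cos H₀ = −tan(+36.9°) tan(-18.600°) = 0.2527, H₀ = 1.3153 rad.
Bracket: H₀ sin φ sin δ + cos φ cos δ sin H₀ = 1.3153×0.60042×-0.31896 + 0.79968×0.94777×0.96755 = -0.251893 + 0.733318 = 0.481425.
Q̄ = (S₀/π) × [bracket] = (1361/π) × 0.481425 = 208.56 W/m².
Ratio Q̄_A / Q̄_B = 362.03 / 208.56 = 1.736.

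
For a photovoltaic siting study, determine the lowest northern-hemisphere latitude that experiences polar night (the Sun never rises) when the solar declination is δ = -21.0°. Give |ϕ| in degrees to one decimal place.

Polar night requires cos h₀ = −tan ϕ tan δ ≥ 1, i.e. tan ϕ tan δ ≤ −1.
The boundary is |tan ϕ| · |tan δ| = 1, so |ϕ| = 90° − |δ| = 90° − 21.0° = 69.0° in the northern hemisphere.

|ϕ| = 69.0°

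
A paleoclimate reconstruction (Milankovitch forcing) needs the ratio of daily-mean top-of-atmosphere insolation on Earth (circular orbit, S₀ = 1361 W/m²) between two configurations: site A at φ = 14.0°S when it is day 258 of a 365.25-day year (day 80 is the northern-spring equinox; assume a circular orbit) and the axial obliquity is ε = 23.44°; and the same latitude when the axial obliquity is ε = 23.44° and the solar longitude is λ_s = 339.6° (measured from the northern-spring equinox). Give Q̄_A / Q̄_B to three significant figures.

— Configuration A (φ=-14.0°):
Solar longitude: λ_s = 360° × (258 − 80)/365.25 = 175.441°.
sin δ = sin 23.44° × sin 175.441° = 0.03162, so δ = +1.812°.
cos H₀ = −tan(-14.0°) tan(+1.812°) = 0.0079, H₀ = 1.5629 rad.
Bracket: H₀ sin φ sin δ + cos φ cos δ sin H₀ = 1.5629×-0.24192×0.03162 + 0.97030×0.99950×0.99997 = -0.011955 + 0.969786 = 0.957831.
Q̄ = (S₀/π) × [bracket] = (1361/π) × 0.957831 = 414.95 W/m².
— Configuration B (φ=-14.0°):
Solar declination: sin δ = sin ε · sin λ_s = sin 23.44° × sin 339.6° = -0.13866, so δ = -7.970°.
cos H₀ = −tan(-14.0°) tan(-7.970°) = -0.0349, H₀ = 1.6057 rad.
Bracket: H₀ sin φ sin δ + cos φ cos δ sin H₀ = 1.6057×-0.24192×-0.13866 + 0.97030×0.99034×0.99939 = 0.053863 + 0.960341 = 1.014204.
Q̄ = (S₀/π) × [bracket] = (1361/π) × 1.014204 = 439.37 W/m².
Ratio Q̄_A / Q̄_B = 414.95 / 439.37 = 0.9444.

Q̄_A / Q̄_B ≈ 0.944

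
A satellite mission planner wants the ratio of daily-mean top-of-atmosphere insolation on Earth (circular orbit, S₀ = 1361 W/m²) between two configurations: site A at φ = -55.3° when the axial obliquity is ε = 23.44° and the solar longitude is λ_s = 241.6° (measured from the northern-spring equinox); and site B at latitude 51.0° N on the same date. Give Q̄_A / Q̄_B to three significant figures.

— Configuration A (φ=-55.3°):
Solar declination: sin δ = sin ε · sin λ_s = sin 23.44° × sin 241.6° = -0.34991, so δ = -20.482°.
cos H₀ = −tan(-55.3°) tan(-20.482°) = -0.5394, H₀ = 2.1406 rad.
Bracket: H₀ sin φ sin δ + cos φ cos δ sin H₀ = 2.1406×-0.82214×-0.34991 + 0.56928×0.93678×0.84202 = 0.615797 + 0.449041 = 1.064838.
Q̄ = (S₀/π) × [bracket] = (1361/π) × 1.064838 = 461.31 W/m².
— Configuration B (φ=+51.0°):
cos H₀ = −tan(+51.0°) tan(-20.482°) = 0.4613, H₀ = 1.0914 rad.
Bracket: H₀ sin φ sin δ + cos φ cos δ sin H₀ = 1.0914×0.77715×-0.34991 + 0.62932×0.93678×0.88726 = -0.296787 + 0.523070 = 0.226283.
Q̄ = (S₀/π) × [bracket] = (1361/π) × 0.226283 = 98.030 W/m².
Ratio Q̄_A / Q̄_B = 461.31 / 98.030 = 4.706.

Q̄_A / Q̄_B ≈ 4.71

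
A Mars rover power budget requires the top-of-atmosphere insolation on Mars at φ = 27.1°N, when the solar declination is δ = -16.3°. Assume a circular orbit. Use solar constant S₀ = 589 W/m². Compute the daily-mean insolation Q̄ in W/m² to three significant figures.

cos H₀ = −tan(+27.1°) tan(-16.300°) = 0.1496, H₀ = 1.4206 rad.
Bracket: H₀ sin φ sin δ + cos φ cos δ sin H₀ = 1.4206×0.45554×-0.28067 + 0.89021×0.95981×0.98874 = -0.181633 + 0.844812 = 0.663179.
Q̄ = (S₀/π) × [bracket] = (589/π) × 0.663179 = 124.3 W/m².

Q̄ ≈ 124 W/m²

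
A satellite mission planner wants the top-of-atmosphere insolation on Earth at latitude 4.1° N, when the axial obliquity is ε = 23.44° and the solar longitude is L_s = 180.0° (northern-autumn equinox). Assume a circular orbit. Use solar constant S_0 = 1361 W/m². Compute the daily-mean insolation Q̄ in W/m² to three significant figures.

Solar declination: sin δ = sin ε · sin L_s = sin 23.44° × sin 180.0° = 0.00000, so δ = +0.000°.
cos h₀ = −tan(+4.1°) tan(+0.000°) = -0.0000, h₀ = 1.5708 rad.
Bracket: h₀ sin ϕ sin δ + cos ϕ cos δ sin h₀ = 1.5708×0.07150×0.00000 + 0.99744×1.00000×1.00000 = 0.000000 + 0.997440 = 0.997440.
Q̄ = (S_0/π) × [bracket] = (1361/π) × 0.997440 = 432.1 W/m².

Q̄ ≈ 432 W/m²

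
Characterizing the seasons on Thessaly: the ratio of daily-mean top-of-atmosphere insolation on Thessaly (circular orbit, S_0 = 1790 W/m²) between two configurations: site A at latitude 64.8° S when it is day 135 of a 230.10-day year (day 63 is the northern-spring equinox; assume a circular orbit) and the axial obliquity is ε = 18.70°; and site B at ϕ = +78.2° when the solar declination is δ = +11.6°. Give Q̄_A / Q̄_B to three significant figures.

— Configuration A (ϕ=-64.8°):
Solar longitude: L_s = 360° × (135 − 63)/230.10 = 112.647°.
sin δ = sin 18.70° × sin 112.647° = 0.29589, so δ = +17.211°.
cos h₀ = −tan(-64.8°) tan(+17.211°) = 0.6583, h₀ = 0.8523 rad.
Bracket: h₀ sin ϕ sin δ + cos ϕ cos δ sin h₀ = 0.8523×-0.90483×0.29589 + 0.42578×0.95522×0.75277 = -0.228186 + 0.306162 = 0.077976.
Q̄ = (S_0/π) × [bracket] = (1790/π) × 0.077976 = 44.429 W/m².
— Configuration B (ϕ=+78.2°):
cos h₀ = −tan(+78.2°) tan(+11.600°) = -0.9826, h₀ = 2.9546 rad.
Bracket: h₀ sin ϕ sin δ + cos ϕ cos δ sin h₀ = 2.9546×0.97887×0.20108 + 0.20450×0.97958×0.18587 = 0.581557 + 0.037234 = 0.618791.
Q̄ = (S_0/π) × [bracket] = (1790/π) × 0.618791 = 352.57 W/m².
Ratio Q̄_A / Q̄_B = 44.429 / 352.57 = 0.1260.

Q̄_A / Q̄_B ≈ 0.126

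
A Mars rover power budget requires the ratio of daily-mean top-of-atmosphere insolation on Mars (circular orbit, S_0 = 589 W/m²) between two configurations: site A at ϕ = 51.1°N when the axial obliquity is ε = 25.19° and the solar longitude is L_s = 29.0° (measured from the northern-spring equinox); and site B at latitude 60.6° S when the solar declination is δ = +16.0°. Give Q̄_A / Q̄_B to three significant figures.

Q̄_A / Q̄_B ≈ 5.65

— Configuration A (ϕ=+51.1°):
Solar declination: sin δ = sin ε · sin L_s = sin 25.19° × sin 29.0° = 0.20635, so δ = +11.908°.
cos h₀ = −tan(+51.1°) tan(+11.908°) = -0.2614, h₀ = 1.8352 rad.
Bracket: h₀ sin ϕ sin δ + cos ϕ cos δ sin h₀ = 1.8352×0.77824×0.20635 + 0.62796×0.97848×0.96524 = 0.294714 + 0.593088 = 0.887802.
Q̄ = (S_0/π) × [bracket] = (589/π) × 0.887802 = 166.45 W/m².
— Configuration B (ϕ=-60.6°):
cos h₀ = −tan(-60.6°) tan(+16.000°) = 0.5089, h₀ = 1.0369 rad.
Bracket: h₀ sin ϕ sin δ + cos ϕ cos δ sin h₀ = 1.0369×-0.87121×0.27564 + 0.49090×0.96126×0.86083 = -0.249002 + 0.406211 = 0.157209.
Q̄ = (S_0/π) × [bracket] = (589/π) × 0.157209 = 29.474 W/m².
Ratio Q̄_A / Q̄_B = 166.45 / 29.474 = 5.647.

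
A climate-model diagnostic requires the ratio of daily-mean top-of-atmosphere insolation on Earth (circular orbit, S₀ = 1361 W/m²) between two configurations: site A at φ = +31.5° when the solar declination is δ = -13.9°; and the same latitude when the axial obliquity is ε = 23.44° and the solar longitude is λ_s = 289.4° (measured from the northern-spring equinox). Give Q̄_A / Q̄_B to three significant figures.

Q̄_A / Q̄_B ≈ 1.26

— Configuration A (φ=+31.5°):
cos H₀ = −tan(+31.5°) tan(-13.900°) = 0.1517, H₀ = 1.4186 rad.
Bracket: H₀ sin φ sin δ + cos φ cos δ sin H₀ = 1.4186×0.52250×-0.24023 + 0.85264×0.97072×0.98843 = -0.178063 + 0.818099 = 0.640036.
Q̄ = (S₀/π) × [bracket] = (1361/π) × 0.640036 = 277.28 W/m².
— Configuration B (φ=+31.5°):
Solar declination: sin δ = sin ε · sin λ_s = sin 23.44° × sin 289.4° = -0.37520, so δ = -22.037°.
cos H₀ = −tan(+31.5°) tan(-22.037°) = 0.2480, H₀ = 1.3201 rad.
Bracket: H₀ sin φ sin δ + cos φ cos δ sin H₀ = 1.3201×0.52250×-0.37520 + 0.85264×0.92694×0.96875 = -0.258795 + 0.765648 = 0.506853.
Q̄ = (S₀/π) × [bracket] = (1361/π) × 0.506853 = 219.58 W/m².
Ratio Q̄_A / Q̄_B = 277.28 / 219.58 = 1.263.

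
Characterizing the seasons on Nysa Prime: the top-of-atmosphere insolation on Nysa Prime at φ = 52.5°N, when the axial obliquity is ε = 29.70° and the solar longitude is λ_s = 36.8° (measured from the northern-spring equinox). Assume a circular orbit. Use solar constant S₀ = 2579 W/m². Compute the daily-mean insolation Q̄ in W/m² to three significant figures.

Q̄ ≈ 821 W/m²

Solar declination: sin δ = sin ε · sin λ_s = sin 29.70° × sin 36.8° = 0.29679, so δ = +17.265°.
cos H₀ = −tan(+52.5°) tan(+17.265°) = -0.4050, H₀ = 1.9878 rad.
Bracket: H₀ sin φ sin δ + cos φ cos δ sin H₀ = 1.9878×0.79335×0.29679 + 0.60876×0.95494×0.91430 = 0.468044 + 0.531509 = 0.999553.
Q̄ = (S₀/π) × [bracket] = (2579/π) × 0.999553 = 820.6 W/m².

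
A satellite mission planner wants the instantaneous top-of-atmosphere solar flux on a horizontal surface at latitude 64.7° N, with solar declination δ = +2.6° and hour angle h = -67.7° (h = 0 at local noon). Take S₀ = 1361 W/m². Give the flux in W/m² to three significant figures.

cos θ_z = sin φ sin δ + cos φ cos δ cos h = 0.041012 + 0.161997 = 0.203009.
Flux = S₀ · cos θ_z = 1361 × 0.203009 = 276.3 W/m².

276 W/m²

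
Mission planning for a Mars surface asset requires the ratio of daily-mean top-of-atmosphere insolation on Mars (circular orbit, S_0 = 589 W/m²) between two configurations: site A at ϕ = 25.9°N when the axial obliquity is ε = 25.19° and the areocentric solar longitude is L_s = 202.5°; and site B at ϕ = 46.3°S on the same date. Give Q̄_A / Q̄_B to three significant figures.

— Configuration A (ϕ=+25.9°):
sin δ = sin 25.19° × sin 202.5° = -0.16288, so δ = -9.374°.
cos h₀ = −tan(+25.9°) tan(-9.374°) = 0.0802, h₀ = 1.4906 rad.
Bracket: h₀ sin ϕ sin δ + cos ϕ cos δ sin h₀ = 1.4906×0.43680×-0.16288 + 0.89956×0.98665×0.99678 = -0.106050 + 0.884693 = 0.778643.
Q̄ = (S_0/π) × [bracket] = (589/π) × 0.778643 = 145.98 W/m².
— Configuration B (ϕ=-46.3°):
cos h₀ = −tan(-46.3°) tan(-9.374°) = -0.1727, h₀ = 1.7444 rad.
Bracket: h₀ sin ϕ sin δ + cos ϕ cos δ sin h₀ = 1.7444×-0.72297×-0.16288 + 0.69088×0.98665×0.98497 = 0.205416 + 0.671411 = 0.876827.
Q̄ = (S_0/π) × [bracket] = (589/π) × 0.876827 = 164.39 W/m².
Ratio Q̄_A / Q̄_B = 145.98 / 164.39 = 0.8880.

Q̄_A / Q̄_B ≈ 0.888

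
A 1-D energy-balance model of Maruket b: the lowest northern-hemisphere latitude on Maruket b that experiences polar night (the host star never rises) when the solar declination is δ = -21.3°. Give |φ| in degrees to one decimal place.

|φ| = 68.7°

Polar night requires cos H₀ = −tan φ tan δ ≥ 1, i.e. tan φ tan δ ≤ −1.
The boundary is |tan φ| · |tan δ| = 1, so |φ| = 90° − |δ| = 90° − 21.3° = 68.7° in the northern hemisphere.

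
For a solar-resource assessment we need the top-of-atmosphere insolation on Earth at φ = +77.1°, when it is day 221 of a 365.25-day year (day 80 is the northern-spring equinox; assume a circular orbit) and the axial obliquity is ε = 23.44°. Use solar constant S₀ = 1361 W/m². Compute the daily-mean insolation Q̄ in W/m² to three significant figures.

Q̄ ≈ 346 W/m²

Solar longitude: λ_s = 360° × (221 − 80)/365.25 = 138.973°.
sin δ = sin 23.44° × sin 138.973° = 0.26111, so δ = +15.136°.
cos H₀ = −tan(+77.1°) tan(+15.136°) = -1.1810 ≤ −1 ⇒ polar day, H₀ = π.
Bracket: H₀ sin φ sin δ + cos φ cos δ sin H₀ = 3.1416×0.97476×0.26111 + 0.22325×0.96531×0.00000 = 0.799599 + 0.000000 = 0.799599.
Q̄ = (S₀/π) × [bracket] = (1361/π) × 0.799599 = 346.4 W/m².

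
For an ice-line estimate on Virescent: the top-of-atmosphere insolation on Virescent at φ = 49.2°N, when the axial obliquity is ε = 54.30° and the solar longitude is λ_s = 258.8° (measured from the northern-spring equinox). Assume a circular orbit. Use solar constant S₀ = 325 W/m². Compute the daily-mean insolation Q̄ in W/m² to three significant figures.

Solar declination: sin δ = sin ε · sin λ_s = sin 54.30° × sin 258.8° = -0.79662, so δ = -52.808°.
cos H₀ = −tan(+49.2°) tan(-52.808°) = 1.5267 ≥ 1 ⇒ polar night, H₀ = 0 and Q̄ = 0.

Q̄ ≈ 0.00 W/m²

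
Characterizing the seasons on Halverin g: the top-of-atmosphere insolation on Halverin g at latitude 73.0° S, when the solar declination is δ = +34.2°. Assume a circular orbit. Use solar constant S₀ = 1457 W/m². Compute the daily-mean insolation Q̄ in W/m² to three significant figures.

cos H₀ = −tan(-73.0°) tan(+34.200°) = 2.2229 ≥ 1 ⇒ polar night, H₀ = 0 and Q̄ = 0.

Q̄ ≈ 0.00 W/m²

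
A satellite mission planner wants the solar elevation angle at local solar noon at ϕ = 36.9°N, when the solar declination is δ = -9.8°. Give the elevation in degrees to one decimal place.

At local noon the hour angle is zero, so the zenith angle equals |ϕ − δ| = |+36.9° − (-9.800°)| = 46.700°.
Elevation = 90° − 46.700° = 43.3°.

43.3°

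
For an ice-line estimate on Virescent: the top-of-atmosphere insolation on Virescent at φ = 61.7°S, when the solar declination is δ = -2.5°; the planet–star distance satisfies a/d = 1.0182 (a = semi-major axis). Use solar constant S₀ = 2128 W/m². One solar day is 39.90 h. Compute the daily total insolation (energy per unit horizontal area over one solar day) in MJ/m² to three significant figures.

cos H₀ = −tan(-61.7°) tan(-2.500°) = -0.0811, H₀ = 1.6520 rad.
Bracket: H₀ sin φ sin δ + cos φ cos δ sin H₀ = 1.6520×-0.88048×-0.04362 + 0.47409×0.99905×0.99671 = 0.063448 + 0.472081 = 0.535529.
Inverse-square distance factor (a/d)² = 1.0182² = 1.036731.
Q̄ = (S₀/π) × 1.036731 × [bracket] = (2128/π) × 1.036731 × 0.535529 = 376.07 W/m².
Daily total = Q̄ × 39.90 h × 3600 s/h = 376.07 × 39.90 × 3600 / 10⁶ = 54.02 MJ/m².

54.0 MJ/m²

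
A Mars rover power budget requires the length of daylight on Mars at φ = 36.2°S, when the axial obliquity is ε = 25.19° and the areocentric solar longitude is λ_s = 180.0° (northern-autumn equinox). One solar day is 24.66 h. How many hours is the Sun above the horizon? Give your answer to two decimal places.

12.33 h

sin δ = sin 25.19° × sin 180.0° = 0.00000, so δ = +0.000°.
cos H₀ = −tan φ · tan δ = −tan(-36.2°) × tan(+0.000°) = 0.0000, so H₀ = 1.5708 rad = 90.00°.
Daylight = 2H₀/(2π) × 24.66 h = (1.5708/π) × 24.66 = 12.33 h.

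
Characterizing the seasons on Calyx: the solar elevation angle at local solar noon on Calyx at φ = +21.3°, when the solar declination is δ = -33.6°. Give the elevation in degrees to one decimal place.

At local noon the hour angle is zero, so the zenith angle equals |φ − δ| = |+21.3° − (-33.600°)| = 54.900°.
Elevation = 90° − 54.900° = 35.1°.

35.1°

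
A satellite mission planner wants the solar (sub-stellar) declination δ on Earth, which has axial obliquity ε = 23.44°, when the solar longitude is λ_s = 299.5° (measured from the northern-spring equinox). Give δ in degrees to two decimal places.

sin δ = sin ε · sin λ_s = sin 23.44° × sin 299.5° = -0.346217.
δ = arcsin(-0.346217) = -20.26°.

δ = -20.26°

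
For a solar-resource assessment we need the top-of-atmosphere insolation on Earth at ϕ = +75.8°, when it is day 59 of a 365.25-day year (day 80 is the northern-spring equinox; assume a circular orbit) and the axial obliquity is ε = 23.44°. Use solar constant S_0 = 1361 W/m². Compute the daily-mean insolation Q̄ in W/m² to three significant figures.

Q̄ ≈ 29.5 W/m²

Solar longitude: L_s = 360° × (59 − 80)/365.25 = -20.698°, i.e. -20.698° + 360° = 339.302°.
sin δ = sin 23.44° × sin 339.302° = -0.14060, so δ = -8.082°.
cos h₀ = −tan(+75.8°) tan(-8.082°) = 0.5612, h₀ = 0.9750 rad.
Bracket: h₀ sin ϕ sin δ + cos ϕ cos δ sin h₀ = 0.9750×0.96945×-0.14060 + 0.24531×0.99007×0.82768 = -0.132897 + 0.201022 = 0.068125.
Q̄ = (S_0/π) × [bracket] = (1361/π) × 0.068125 = 29.51 W/m².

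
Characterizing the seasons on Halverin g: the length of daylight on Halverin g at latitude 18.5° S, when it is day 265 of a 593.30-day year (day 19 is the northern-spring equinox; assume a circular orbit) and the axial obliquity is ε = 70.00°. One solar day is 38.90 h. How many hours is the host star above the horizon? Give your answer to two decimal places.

Solar longitude: L_s = 360° × (265 − 19)/593.30 = 149.267°.
sin δ = sin 70.00° × sin 149.267° = 0.48022, so δ = +28.700°.
cos h₀ = −tan ϕ · tan δ = −tan(-18.5°) × tan(+28.700°) = 0.1832, so h₀ = 1.3866 rad = 79.44°.
Daylight = 2h₀/(2π) × 38.90 h = (1.3866/π) × 38.90 = 17.17 h.

17.17 h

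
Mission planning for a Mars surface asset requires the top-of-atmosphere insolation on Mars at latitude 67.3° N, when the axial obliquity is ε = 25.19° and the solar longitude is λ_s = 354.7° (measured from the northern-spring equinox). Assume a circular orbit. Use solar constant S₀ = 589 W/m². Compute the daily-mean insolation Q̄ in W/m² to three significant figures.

Q̄ ≈ 61.9 W/m²

Solar declination: sin δ = sin ε · sin λ_s = sin 25.19° × sin 354.7° = -0.03931, so δ = -2.253°.
cos H₀ = −tan(+67.3°) tan(-2.253°) = 0.0941, H₀ = 1.4766 rad.
Bracket: H₀ sin φ sin δ + cos φ cos δ sin H₀ = 1.4766×0.92254×-0.03931 + 0.38591×0.99923×0.99557 = -0.053549 + 0.383905 = 0.330356.
Q̄ = (S₀/π) × [bracket] = (589/π) × 0.330356 = 61.94 W/m².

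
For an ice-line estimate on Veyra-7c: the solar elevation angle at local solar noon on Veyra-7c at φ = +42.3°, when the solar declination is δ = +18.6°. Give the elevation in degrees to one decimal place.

At local noon the hour angle is zero, so the zenith angle equals |φ − δ| = |+42.3° − (+18.600°)| = 23.700°.
Elevation = 90° − 23.700° = 66.3°.

66.3°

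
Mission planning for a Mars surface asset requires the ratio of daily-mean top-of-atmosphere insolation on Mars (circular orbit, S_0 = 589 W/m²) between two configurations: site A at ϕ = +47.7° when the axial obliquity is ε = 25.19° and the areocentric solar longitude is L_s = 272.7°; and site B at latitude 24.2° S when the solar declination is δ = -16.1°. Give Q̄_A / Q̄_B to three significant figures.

Q̄_A / Q̄_B ≈ 0.187

— Configuration A (ϕ=+47.7°):
sin δ = sin 25.19° × sin 272.7° = -0.42515, so δ = -25.160°.
cos h₀ = −tan(+47.7°) tan(-25.160°) = 0.5162, h₀ = 1.0284 rad.
Bracket: h₀ sin ϕ sin δ + cos ϕ cos δ sin h₀ = 1.0284×0.73963×-0.42515 + 0.67301×0.90512×0.85646 = -0.323384 + 0.521717 = 0.198333.
Q̄ = (S_0/π) × [bracket] = (589/π) × 0.198333 = 37.184 W/m².
— Configuration B (ϕ=-24.2°):
cos h₀ = −tan(-24.2°) tan(-16.100°) = -0.1297, h₀ = 1.7009 rad.
Bracket: h₀ sin ϕ sin δ + cos ϕ cos δ sin h₀ = 1.7009×-0.40992×-0.27731 + 0.91212×0.96078×0.99155 = 0.193350 + 0.868942 = 1.062292.
Q̄ = (S_0/π) × [bracket] = (589/π) × 1.062292 = 199.16 W/m².
Ratio Q̄_A / Q̄_B = 37.184 / 199.16 = 0.1867.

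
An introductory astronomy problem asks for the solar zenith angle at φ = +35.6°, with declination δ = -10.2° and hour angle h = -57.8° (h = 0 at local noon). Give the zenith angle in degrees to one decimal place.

θ_z = 71.1°

cos θ_z = sin φ sin δ + cos φ cos δ cos h = -0.103085 + 0.426434 = 0.323349.
θ_z = arccos(0.323349) = 71.1°.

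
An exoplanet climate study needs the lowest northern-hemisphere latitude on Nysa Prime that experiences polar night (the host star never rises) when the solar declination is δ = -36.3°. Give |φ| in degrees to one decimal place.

|φ| = 53.7°

Polar night requires cos H₀ = −tan φ tan δ ≥ 1, i.e. tan φ tan δ ≤ −1.
The boundary is |tan φ| · |tan δ| = 1, so |φ| = 90° − |δ| = 90° − 36.3° = 53.7° in the northern hemisphere.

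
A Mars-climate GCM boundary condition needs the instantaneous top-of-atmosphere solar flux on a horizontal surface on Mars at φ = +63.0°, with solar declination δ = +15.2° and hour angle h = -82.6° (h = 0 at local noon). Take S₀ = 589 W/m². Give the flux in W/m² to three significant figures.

171 W/m²

cos θ_z = sin φ sin δ + cos φ cos δ cos h = 0.233612 + 0.056426 = 0.290038.
Flux = S₀ · cos θ_z = 589 × 0.290038 = 170.8 W/m².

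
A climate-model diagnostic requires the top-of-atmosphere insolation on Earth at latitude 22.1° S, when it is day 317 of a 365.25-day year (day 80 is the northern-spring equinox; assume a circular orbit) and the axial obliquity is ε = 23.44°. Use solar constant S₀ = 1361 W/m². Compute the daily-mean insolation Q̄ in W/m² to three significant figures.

Q̄ ≈ 466 W/m²

Solar longitude: λ_s = 360° × (317 − 80)/365.25 = 233.593°.
sin δ = sin 23.44° × sin 233.593° = -0.32015, so δ = -18.672°.
cos H₀ = −tan(-22.1°) tan(-18.672°) = -0.1372, H₀ = 1.7085 rad.
Bracket: H₀ sin φ sin δ + cos φ cos δ sin H₀ = 1.7085×-0.37622×-0.32015 + 0.92653×0.94737×0.99054 = 0.205783 + 0.869463 = 1.075246.
Q̄ = (S₀/π) × [bracket] = (1361/π) × 1.075246 = 465.8 W/m².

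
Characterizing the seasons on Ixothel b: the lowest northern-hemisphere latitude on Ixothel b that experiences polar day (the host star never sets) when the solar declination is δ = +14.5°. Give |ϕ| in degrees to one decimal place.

Polar day requires cos h₀ = −tan ϕ tan δ ≤ −1, i.e. tan ϕ tan δ ≥ 1.
The boundary is |tan ϕ| · |tan δ| = 1, so |ϕ| = 90° − |δ| = 90° − 14.5° = 75.5° in the northern hemisphere.

|ϕ| = 75.5°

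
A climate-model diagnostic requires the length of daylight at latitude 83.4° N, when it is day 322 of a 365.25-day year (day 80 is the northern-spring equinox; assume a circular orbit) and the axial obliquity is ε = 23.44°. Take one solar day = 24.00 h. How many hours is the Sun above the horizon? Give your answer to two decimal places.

Solar longitude: λ_s = 360° × (322 − 80)/365.25 = 238.522°.
sin δ = sin 23.44° × sin 238.522° = -0.33925, so δ = -19.831°.
cos H₀ = −tan φ · tan δ = 3.1169 ≥ 1, so the Sun never rises (polar night) and H₀ = 0.
Daylight = 2H₀/(2π) × 24.00 h = (0.0000/π) × 24.00 = 0.00 h.

0.00 h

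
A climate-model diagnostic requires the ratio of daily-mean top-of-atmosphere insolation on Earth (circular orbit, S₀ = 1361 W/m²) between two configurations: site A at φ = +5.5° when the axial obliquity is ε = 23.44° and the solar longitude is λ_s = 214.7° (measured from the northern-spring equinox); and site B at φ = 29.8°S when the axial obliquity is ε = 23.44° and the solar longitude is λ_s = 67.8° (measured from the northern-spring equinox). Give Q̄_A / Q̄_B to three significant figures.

— Configuration A (φ=+5.5°):
Solar declination: sin δ = sin ε · sin λ_s = sin 23.44° × sin 214.7° = -0.22645, so δ = -13.088°.
cos H₀ = −tan(+5.5°) tan(-13.088°) = 0.0224, H₀ = 1.5484 rad.
Bracket: H₀ sin φ sin δ + cos φ cos δ sin H₀ = 1.5484×0.09585×-0.22645 + 0.99540×0.97402×0.99975 = -0.033608 + 0.969297 = 0.935689.
Q̄ = (S₀/π) × [bracket] = (1361/π) × 0.935689 = 405.36 W/m².
— Configuration B (φ=-29.8°):
Solar declination: sin δ = sin ε · sin λ_s = sin 23.44° × sin 67.8° = 0.36830, so δ = +21.611°.
cos H₀ = −tan(-29.8°) tan(+21.611°) = 0.2269, H₀ = 1.3419 rad.
Bracket: H₀ sin φ sin δ + cos φ cos δ sin H₀ = 1.3419×-0.49697×0.36830 + 0.86777×0.92971×0.97392 = -0.245613 + 0.785734 = 0.540121.
Q̄ = (S₀/π) × [bracket] = (1361/π) × 0.540121 = 233.99 W/m².
Ratio Q̄_A / Q̄_B = 405.36 / 233.99 = 1.732.

Q̄_A / Q̄_B ≈ 1.73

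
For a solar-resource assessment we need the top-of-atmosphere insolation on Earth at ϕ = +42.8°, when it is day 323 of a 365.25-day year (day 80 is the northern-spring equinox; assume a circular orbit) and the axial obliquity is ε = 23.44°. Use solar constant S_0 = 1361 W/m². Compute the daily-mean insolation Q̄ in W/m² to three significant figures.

Q̄ ≈ 157 W/m²

Solar longitude: L_s = 360° × (323 − 80)/365.25 = 239.507°.
sin δ = sin 23.44° × sin 239.507° = -0.34277, so δ = -20.046°.
cos h₀ = −tan(+42.8°) tan(-20.046°) = 0.3379, h₀ = 1.2261 rad.
Bracket: h₀ sin ϕ sin δ + cos ϕ cos δ sin h₀ = 1.2261×0.67944×-0.34277 + 0.73373×0.93942×0.94119 = -0.285548 + 0.648744 = 0.363196.
Q̄ = (S_0/π) × [bracket] = (1361/π) × 0.363196 = 157.3 W/m².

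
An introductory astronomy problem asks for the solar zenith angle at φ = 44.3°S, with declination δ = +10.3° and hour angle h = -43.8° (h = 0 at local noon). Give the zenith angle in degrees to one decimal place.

θ_z = 67.5°

cos θ_z = sin φ sin δ + cos φ cos δ cos h = -0.124878 + 0.508234 = 0.383356.
θ_z = arccos(0.383356) = 67.5°.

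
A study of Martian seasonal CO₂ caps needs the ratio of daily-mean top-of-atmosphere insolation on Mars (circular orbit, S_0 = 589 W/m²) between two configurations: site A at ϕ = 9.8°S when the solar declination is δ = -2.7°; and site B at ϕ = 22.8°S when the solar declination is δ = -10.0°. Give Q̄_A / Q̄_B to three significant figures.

Q̄_A / Q̄_B ≈ 0.981

— Configuration A (ϕ=-9.8°):
cos h₀ = −tan(-9.8°) tan(-2.700°) = -0.0081, h₀ = 1.5789 rad.
Bracket: h₀ sin ϕ sin δ + cos ϕ cos δ sin h₀ = 1.5789×-0.17021×-0.04711 + 0.98541×0.99889×0.99997 = 0.012661 + 0.984287 = 0.996948.
Q̄ = (S_0/π) × [bracket] = (589/π) × 0.996948 = 186.91 W/m².
— Configuration B (ϕ=-22.8°):
cos h₀ = −tan(-22.8°) tan(-10.000°) = -0.0741, h₀ = 1.6450 rad.
Bracket: h₀ sin ϕ sin δ + cos ϕ cos δ sin h₀ = 1.6450×-0.38752×-0.17365 + 0.92186×0.98481×0.99725 = 0.110697 + 0.905360 = 1.016057.
Q̄ = (S_0/π) × [bracket] = (589/π) × 1.016057 = 190.49 W/m².
Ratio Q̄_A / Q̄_B = 186.91 / 190.49 = 0.9812.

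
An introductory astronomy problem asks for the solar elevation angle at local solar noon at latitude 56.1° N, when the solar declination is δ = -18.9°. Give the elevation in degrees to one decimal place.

15.0°

At local noon the hour angle is zero, so the zenith angle equals |ϕ − δ| = |+56.1° − (-18.900°)| = 75.000°.
Elevation = 90° − 75.000° = 15.0°.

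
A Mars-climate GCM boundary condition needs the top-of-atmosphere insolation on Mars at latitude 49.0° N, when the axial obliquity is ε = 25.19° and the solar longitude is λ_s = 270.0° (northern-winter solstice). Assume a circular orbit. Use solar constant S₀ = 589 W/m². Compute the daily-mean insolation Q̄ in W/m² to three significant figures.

Solar declination: sin δ = sin ε · sin λ_s = sin 25.19° × sin 270.0° = -0.42562, so δ = -25.190°.
cos H₀ = −tan(+49.0°) tan(-25.190°) = 0.5411, H₀ = 0.9991 rad.
Bracket: H₀ sin φ sin δ + cos φ cos δ sin H₀ = 0.9991×0.75471×-0.42562 + 0.65606×0.90490×0.84097 = -0.320931 + 0.499258 = 0.178327.
Q̄ = (S₀/π) × [bracket] = (589/π) × 0.178327 = 33.43 W/m².

Q̄ ≈ 33.4 W/m²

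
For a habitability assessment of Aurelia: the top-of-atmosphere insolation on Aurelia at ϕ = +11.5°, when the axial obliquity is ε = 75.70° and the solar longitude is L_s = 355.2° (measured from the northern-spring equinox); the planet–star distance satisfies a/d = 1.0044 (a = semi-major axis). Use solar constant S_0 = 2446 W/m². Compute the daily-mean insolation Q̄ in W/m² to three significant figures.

Solar declination: sin δ = sin ε · sin L_s = sin 75.70° × sin 355.2° = -0.08109, so δ = -4.651°.
cos h₀ = −tan(+11.5°) tan(-4.651°) = 0.0166, h₀ = 1.5542 rad.
Bracket: h₀ sin ϕ sin δ + cos ϕ cos δ sin h₀ = 1.5542×0.19937×-0.08109 + 0.97992×0.99671×0.99986 = -0.025127 + 0.976559 = 0.951432.
Inverse-square distance factor (a/d)² = 1.0044² = 1.008819.
Q̄ = (S_0/π) × 1.008819 × [bracket] = (2446/π) × 1.008819 × 0.951432 = 747.3 W/m².

Q̄ ≈ 747 W/m²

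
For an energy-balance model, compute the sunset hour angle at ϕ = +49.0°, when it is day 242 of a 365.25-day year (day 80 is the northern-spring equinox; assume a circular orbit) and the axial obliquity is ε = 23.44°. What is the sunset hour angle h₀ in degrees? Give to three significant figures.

Solar longitude: L_s = 360° × (242 − 80)/365.25 = 159.671°.
sin δ = sin 23.44° × sin 159.671° = 0.13819, so δ = +7.943°.
cos h₀ = −tan ϕ · tan δ = −tan(+49.0°) × tan(+7.943°) = -0.1605, so h₀ = 1.7320 rad = 99.24°.

h₀ = 99.2°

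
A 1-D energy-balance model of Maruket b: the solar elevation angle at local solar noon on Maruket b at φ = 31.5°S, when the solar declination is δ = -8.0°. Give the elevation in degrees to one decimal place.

66.5°

At local noon the hour angle is zero, so the zenith angle equals |φ − δ| = |-31.5° − (-8.000°)| = 23.500°.
Elevation = 90° − 23.500° = 66.5°.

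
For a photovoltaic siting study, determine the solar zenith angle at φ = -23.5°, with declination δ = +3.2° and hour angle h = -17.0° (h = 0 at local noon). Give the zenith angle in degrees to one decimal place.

θ_z = 31.4°

cos θ_z = sin φ sin δ + cos φ cos δ cos h = -0.022259 + 0.875621 = 0.853362.
θ_z = arccos(0.853362) = 31.4°.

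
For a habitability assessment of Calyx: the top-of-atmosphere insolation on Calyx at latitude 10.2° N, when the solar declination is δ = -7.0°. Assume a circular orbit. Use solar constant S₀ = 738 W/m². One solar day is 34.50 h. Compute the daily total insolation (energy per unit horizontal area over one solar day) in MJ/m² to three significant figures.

27.5 MJ/m²

cos H₀ = −tan(+10.2°) tan(-7.000°) = 0.0221, H₀ = 1.5487 rad.
Bracket: H₀ sin φ sin δ + cos φ cos δ sin H₀ = 1.5487×0.17708×-0.12187 + 0.98420×0.99255×0.99976 = -0.033422 + 0.976633 = 0.943211.
Q̄ = (S₀/π) × [bracket] = (738/π) × 0.943211 = 221.57 W/m².
Daily total = Q̄ × 34.50 h × 3600 s/h = 221.57 × 34.50 × 3600 / 10⁶ = 27.52 MJ/m².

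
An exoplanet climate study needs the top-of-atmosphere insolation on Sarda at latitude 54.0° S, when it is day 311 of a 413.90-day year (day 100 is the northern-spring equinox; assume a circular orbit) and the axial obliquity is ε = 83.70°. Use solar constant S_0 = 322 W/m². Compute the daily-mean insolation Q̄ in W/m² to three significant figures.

Solar longitude: L_s = 360° × (311 − 100)/413.90 = 183.523°.
sin δ = sin 83.70° × sin 183.523° = -0.06107, so δ = -3.501°.
cos h₀ = −tan(-54.0°) tan(-3.501°) = -0.0842, h₀ = 1.6551 rad.
Bracket: h₀ sin ϕ sin δ + cos ϕ cos δ sin h₀ = 1.6551×-0.80902×-0.06107 + 0.58779×0.99813×0.99645 = 0.081773 + 0.584608 = 0.666381.
Q̄ = (S_0/π) × [bracket] = (322/π) × 0.666381 = 68.30 W/m².

Q̄ ≈ 68.3 W/m²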